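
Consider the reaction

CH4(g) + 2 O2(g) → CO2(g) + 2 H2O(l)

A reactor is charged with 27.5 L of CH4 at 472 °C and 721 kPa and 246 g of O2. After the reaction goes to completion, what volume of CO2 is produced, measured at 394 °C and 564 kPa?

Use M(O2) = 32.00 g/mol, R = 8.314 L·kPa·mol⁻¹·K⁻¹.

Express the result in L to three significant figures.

n(CH4) = PV/RT = (721 × 27.5) / (8.314 × 745.15) = 3.200 mol
n(O2) = 246 / 32.00 = 7.688 mol
For 3.200 mol CH4, stoichiometry requires (2/1) × 3.200 = 6.400 mol O2; 7.688 mol is available, so CH4 is limiting.
n(CO2) = (1/1) × 3.200 = 3.200 mol
V(CO2) = nRT/P = 3.200 × 8.314 × 667.15 / 564 = 31.47 L

31.5 L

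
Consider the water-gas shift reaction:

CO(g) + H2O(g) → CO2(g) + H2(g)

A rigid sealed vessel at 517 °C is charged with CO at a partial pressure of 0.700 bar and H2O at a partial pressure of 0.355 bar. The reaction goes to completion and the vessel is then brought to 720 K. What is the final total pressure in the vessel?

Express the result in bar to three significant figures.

0.961 bar

At constant V, partial pressures at 517 °C are proportional to moles, so apply stoichiometry directly to pressures.
P(H2O) required for 0.700 bar of CO = (1/1) × 0.700 = 0.7000 bar; available 0.355 bar, so H2O is limiting.
P(CO) remaining = 0.700 − (1/1) × 0.355 = 0.3450 bar
P(gaseous products) = (1+1)/1 × 0.355 = 0.7100 bar
P_total at 517 °C = 0.3450 + 0.7100 = 1.055 bar
Scaling to 720 K: P = 1.055 × 720/790.15 = 0.9613 bar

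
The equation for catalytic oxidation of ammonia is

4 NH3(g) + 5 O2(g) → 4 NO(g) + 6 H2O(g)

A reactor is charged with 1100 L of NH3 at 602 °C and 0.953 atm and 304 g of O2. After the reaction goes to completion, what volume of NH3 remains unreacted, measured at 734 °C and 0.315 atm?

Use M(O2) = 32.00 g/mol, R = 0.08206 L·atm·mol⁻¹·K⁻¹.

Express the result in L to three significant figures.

1840 L

n(NH3) = PV/RT = (0.953 × 1100) / (0.08206 × 875.15) = 14.60 mol
n(O2) = 304 / 32.00 = 9.500 mol
For 14.60 mol NH3, stoichiometry requires (5/4) × 14.60 = 18.25 mol O2; 9.500 mol is available, so O2 is limiting.
n(NH3) consumed = (4/5) × 9.500 = 7.600 mol; remaining = 14.60 − 7.600 = 7.000 mol
V(NH3) = nRT/P = 7.000 × 0.08206 × 1007.15 / 0.315 = 1837 L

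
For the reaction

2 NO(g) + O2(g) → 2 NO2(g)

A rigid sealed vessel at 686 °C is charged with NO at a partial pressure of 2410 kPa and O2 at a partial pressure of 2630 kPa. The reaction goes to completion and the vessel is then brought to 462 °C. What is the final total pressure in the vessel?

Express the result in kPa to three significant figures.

At constant V, partial pressures at 686 °C are proportional to moles, so apply stoichiometry directly to pressures.
P(O2) required for 2410 kPa of NO = (1/2) × 2410 = 1205 kPa; available 2630 kPa, so NO is limiting.
P(O2) remaining = 2630 − (1/2) × 2410 = 1425 kPa
P(gaseous products) = (2)/2 × 2410 = 2410 kPa
P_total at 686 °C = 1425 + 2410 = 3835 kPa
Scaling to 462 °C: P = 3835 × 735.15/959.15 = 2939 kPa

2940 kPa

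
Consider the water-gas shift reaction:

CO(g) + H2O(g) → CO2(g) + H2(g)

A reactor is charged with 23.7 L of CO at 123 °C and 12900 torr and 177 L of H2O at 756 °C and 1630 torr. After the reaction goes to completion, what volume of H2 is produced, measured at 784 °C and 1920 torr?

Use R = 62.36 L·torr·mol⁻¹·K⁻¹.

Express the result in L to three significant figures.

n(CO) = PV/RT = (12900 × 23.7) / (62.36 × 396.15) = 12.38 mol
n(H2O) = PV/RT = (1630 × 177) / (62.36 × 1029.15) = 4.495 mol
For 12.38 mol CO, stoichiometry requires (1/1) × 12.38 = 12.38 mol H2O; 4.495 mol is available, so H2O is limiting.
n(H2) = (1/1) × 4.495 = 4.495 mol
V(H2) = nRT/P = 4.495 × 62.36 × 1057.15 / 1920 = 154.3 L

154 L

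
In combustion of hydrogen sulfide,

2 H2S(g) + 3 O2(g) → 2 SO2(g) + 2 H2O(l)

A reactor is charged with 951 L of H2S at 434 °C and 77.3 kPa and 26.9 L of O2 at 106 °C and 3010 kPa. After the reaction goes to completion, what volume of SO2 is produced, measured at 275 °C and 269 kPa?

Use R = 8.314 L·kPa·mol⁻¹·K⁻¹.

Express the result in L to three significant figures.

212 L

n(H2S) = PV/RT = (77.3 × 951) / (8.314 × 707.15) = 12.50 mol
n(O2) = PV/RT = (3010 × 26.9) / (8.314 × 379.15) = 25.69 mol
For 12.50 mol H2S, stoichiometry requires (3/2) × 12.50 = 18.75 mol O2; 25.69 mol is available, so H2S is limiting.
n(SO2) = (2/2) × 12.50 = 12.50 mol
V(SO2) = nRT/P = 12.50 × 8.314 × 548.15 / 269 = 211.8 L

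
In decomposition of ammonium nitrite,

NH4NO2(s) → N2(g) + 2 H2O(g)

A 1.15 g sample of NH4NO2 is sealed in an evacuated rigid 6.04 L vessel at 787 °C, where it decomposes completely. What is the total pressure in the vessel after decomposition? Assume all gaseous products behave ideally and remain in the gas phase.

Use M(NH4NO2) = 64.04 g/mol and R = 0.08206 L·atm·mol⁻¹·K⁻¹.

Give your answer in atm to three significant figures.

n(NH4NO2) = 1.15 / 64.04 = 0.01796 mol
n(gas produced) = (3/1) × 0.01796 = 0.05388 mol
P = nRT/V = 0.05388 × 0.08206 × 1060.15 / 6.04 = 0.7760 atm

0.776 atm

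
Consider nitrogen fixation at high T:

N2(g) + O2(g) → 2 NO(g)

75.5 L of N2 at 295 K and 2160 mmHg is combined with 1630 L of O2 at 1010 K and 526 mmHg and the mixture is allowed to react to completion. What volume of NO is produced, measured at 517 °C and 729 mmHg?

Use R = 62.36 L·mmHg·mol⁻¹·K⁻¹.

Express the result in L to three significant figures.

n(N2) = PV/RT = (2160 × 75.5) / (62.36 × 295) = 8.865 mol
n(O2) = PV/RT = (526 × 1630) / (62.36 × 1010) = 13.61 mol
For 8.865 mol N2, stoichiometry requires (1/1) × 8.865 = 8.865 mol O2; 13.61 mol is available, so N2 is limiting.
n(NO) = (2/1) × 8.865 = 17.73 mol
V(NO) = nRT/P = 17.73 × 62.36 × 790.15 / 729 = 1198 L

1200 L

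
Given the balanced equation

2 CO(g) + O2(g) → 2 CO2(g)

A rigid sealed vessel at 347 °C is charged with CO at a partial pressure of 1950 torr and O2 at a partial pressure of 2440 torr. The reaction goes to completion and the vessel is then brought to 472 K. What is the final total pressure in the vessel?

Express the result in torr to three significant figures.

At constant V, partial pressures at 347 °C are proportional to moles, so apply stoichiometry directly to pressures.
P(O2) required for 1950 torr of CO = (1/2) × 1950 = 975.0 torr; available 2440 torr, so CO is limiting.
P(O2) remaining = 2440 − (1/2) × 1950 = 1465 torr
P(gaseous products) = (2)/2 × 1950 = 1950 torr
P_total at 347 °C = 1465 + 1950 = 3415 torr
Scaling to 472 K: P = 3415 × 472/620.15 = 2599 torr

2600 torr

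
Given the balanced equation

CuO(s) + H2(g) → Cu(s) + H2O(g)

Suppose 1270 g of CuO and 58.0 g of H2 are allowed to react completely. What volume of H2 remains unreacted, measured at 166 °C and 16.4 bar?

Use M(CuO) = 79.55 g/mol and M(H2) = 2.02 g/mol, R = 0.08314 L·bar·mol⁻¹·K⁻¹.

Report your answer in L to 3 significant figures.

n(CuO) = 1270 / 79.55 = 15.96 mol
n(H2) = 58.0 / 2.02 = 28.71 mol
For 15.96 mol CuO, stoichiometry requires (1/1) × 15.96 = 15.96 mol H2; 28.71 mol is available, so CuO is limiting.
n(H2) consumed = (1/1) × 15.96 = 15.96 mol; remaining = 28.71 − 15.96 = 12.75 mol
V(H2) = nRT/P = 12.75 × 0.08314 × 439.15 / 16.4 = 28.39 L

28.4 L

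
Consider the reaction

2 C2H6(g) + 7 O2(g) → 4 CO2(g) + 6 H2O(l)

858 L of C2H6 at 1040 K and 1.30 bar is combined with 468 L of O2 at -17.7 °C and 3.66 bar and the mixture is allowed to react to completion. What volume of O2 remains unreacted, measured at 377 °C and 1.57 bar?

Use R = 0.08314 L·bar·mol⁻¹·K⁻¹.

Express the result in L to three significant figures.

1220 L

n(C2H6) = PV/RT = (1.30 × 858) / (0.08314 × 1040) = 12.90 mol
n(O2) = PV/RT = (3.66 × 468) / (0.08314 × 255.45) = 80.65 mol
For 12.90 mol C2H6, stoichiometry requires (7/2) × 12.90 = 45.15 mol O2; 80.65 mol is available, so C2H6 is limiting.
n(O2) consumed = (7/2) × 12.90 = 45.15 mol; remaining = 80.65 − 45.15 = 35.50 mol
V(O2) = nRT/P = 35.50 × 0.08314 × 650.15 / 1.57 = 1222 L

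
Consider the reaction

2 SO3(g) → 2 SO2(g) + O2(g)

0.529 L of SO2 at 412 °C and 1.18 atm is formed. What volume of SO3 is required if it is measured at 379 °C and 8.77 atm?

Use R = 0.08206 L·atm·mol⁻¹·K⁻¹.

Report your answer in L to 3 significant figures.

n(SO2) = PV/RT = (1.18 × 0.529) / (0.08206 × 685.15) = 0.01110 mol
n(SO3) = (2/2) × 0.01110 = 0.01110 mol
V = nRT/P = 0.01110 × 0.08206 × 652.15 / 8.77 = 0.06773 L

0.0677 L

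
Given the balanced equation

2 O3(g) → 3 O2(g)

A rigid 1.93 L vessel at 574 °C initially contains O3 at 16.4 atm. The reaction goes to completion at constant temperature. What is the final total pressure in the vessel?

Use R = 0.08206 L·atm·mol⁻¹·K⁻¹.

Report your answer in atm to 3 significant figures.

24.6 atm

Rigid vessel, constant T ⇒ P scales with total gas moles (2 → 3).
P_final = (3/2) × 16.4 = 24.60 atm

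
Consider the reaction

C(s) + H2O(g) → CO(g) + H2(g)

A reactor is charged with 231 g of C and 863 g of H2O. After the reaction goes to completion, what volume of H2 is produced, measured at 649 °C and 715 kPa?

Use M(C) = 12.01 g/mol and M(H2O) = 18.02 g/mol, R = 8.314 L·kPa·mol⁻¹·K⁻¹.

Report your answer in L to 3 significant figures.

206 L

n(C) = 231 / 12.01 = 19.23 mol
n(H2O) = 863 / 18.02 = 47.89 mol
For 19.23 mol C, stoichiometry requires (1/1) × 19.23 = 19.23 mol H2O; 47.89 mol is available, so C is limiting.
n(H2) = (1/1) × 19.23 = 19.23 mol
V(H2) = nRT/P = 19.23 × 8.314 × 922.15 / 715 = 206.2 L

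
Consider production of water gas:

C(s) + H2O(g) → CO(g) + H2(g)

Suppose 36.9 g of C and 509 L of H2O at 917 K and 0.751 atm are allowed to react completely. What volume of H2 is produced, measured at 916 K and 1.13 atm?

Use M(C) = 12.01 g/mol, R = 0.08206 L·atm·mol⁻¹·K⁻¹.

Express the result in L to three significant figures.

204 L

n(C) = 36.9 / 12.01 = 3.072 mol
n(H2O) = PV/RT = (0.751 × 509) / (0.08206 × 917) = 5.080 mol
For 3.072 mol C, stoichiometry requires (1/1) × 3.072 = 3.072 mol H2O; 5.080 mol is available, so C is limiting.
n(H2) = (1/1) × 3.072 = 3.072 mol
V(H2) = nRT/P = 3.072 × 0.08206 × 916 / 1.13 = 204.3 L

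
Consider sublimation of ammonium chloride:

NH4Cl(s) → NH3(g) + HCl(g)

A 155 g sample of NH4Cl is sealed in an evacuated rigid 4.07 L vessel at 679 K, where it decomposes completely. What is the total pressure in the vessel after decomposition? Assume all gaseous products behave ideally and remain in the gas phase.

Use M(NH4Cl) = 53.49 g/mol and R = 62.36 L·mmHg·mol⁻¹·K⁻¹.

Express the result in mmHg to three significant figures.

60300 mmHg

n(NH4Cl) = 155 / 53.49 = 2.898 mol
n(gas produced) = (2/1) × 2.898 = 5.796 mol
P = nRT/V = 5.796 × 62.36 × 679 / 4.07 = 60300 mmHg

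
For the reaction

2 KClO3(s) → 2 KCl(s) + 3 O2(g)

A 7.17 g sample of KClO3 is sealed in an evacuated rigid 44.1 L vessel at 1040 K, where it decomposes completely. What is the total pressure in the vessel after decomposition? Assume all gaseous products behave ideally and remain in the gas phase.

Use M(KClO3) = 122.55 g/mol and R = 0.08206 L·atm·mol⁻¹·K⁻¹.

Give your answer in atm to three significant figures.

n(KClO3) = 7.17 / 122.55 = 0.05851 mol
n(gas produced) = (3/2) × 0.05851 = 0.08776 mol
P = nRT/V = 0.08776 × 0.08206 × 1040 / 44.1 = 0.1698 atm

0.170 atm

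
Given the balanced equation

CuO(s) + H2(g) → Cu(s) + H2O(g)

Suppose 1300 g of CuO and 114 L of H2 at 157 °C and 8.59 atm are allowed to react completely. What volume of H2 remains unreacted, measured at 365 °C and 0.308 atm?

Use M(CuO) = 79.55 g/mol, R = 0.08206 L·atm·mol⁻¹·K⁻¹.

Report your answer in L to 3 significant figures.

1940 L

n(CuO) = 1300 / 79.55 = 16.34 mol
n(H2) = PV/RT = (8.59 × 114) / (0.08206 × 430.15) = 27.74 mol
For 16.34 mol CuO, stoichiometry requires (1/1) × 16.34 = 16.34 mol H2; 27.74 mol is available, so CuO is limiting.
n(H2) consumed = (1/1) × 16.34 = 16.34 mol; remaining = 27.74 − 16.34 = 11.40 mol
V(H2) = nRT/P = 11.40 × 0.08206 × 638.15 / 0.308 = 1938 L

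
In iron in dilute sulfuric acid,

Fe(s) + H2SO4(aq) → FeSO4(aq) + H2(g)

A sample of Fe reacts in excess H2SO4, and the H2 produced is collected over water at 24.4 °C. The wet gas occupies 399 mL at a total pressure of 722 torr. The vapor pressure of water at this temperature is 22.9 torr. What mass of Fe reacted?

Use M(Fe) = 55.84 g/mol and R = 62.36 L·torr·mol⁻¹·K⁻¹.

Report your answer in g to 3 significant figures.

P(H2) = 722 − 22.9 = 699.1 torr
n(H2) = PV/RT = (699.1 × 0.3990) / (62.36 × 297.55) = 0.01503 mol
n(Fe) = (1/1) × 0.01503 = 0.01503 mol
m(Fe) = 0.01503 × 55.84 = 0.8393 g

0.839 g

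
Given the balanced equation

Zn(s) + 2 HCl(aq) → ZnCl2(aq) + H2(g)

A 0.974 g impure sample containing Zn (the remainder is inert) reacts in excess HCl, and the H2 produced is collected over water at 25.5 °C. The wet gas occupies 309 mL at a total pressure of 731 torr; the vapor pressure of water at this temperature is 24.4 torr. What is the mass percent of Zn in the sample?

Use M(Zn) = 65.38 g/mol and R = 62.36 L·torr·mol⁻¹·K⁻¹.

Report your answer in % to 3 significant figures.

78.7 %

P(H2) = 731 − 24.4 = 706.6 torr
n(H2) = PV/RT = (706.6 × 0.3090) / (62.36 × 298.65) = 0.01172 mol
n(Zn) = (1/1) × 0.01172 = 0.01172 mol
m(Zn) = 0.01172 × 65.38 = 0.7663 g
%Zn = 0.7663 / 0.974 × 100 = 78.68%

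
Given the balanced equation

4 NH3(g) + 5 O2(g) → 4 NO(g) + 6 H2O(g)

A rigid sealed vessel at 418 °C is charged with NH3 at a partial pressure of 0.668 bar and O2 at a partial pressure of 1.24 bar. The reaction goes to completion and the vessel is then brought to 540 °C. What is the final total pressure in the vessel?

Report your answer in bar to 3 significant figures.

2.44 bar

Because the vessel is rigid and T is held at 418 °C, work the stoichiometry in partial pressures (P_i = n_iRT/V).
P(O2) required for 0.668 bar of NH3 = (5/4) × 0.668 = 0.8350 bar; available 1.24 bar, so NH3 is limiting.
P(O2) remaining = 1.24 − (5/4) × 0.668 = 0.4050 bar
P(gaseous products) = (4+6)/4 × 0.668 = 1.670 bar
P_total at 418 °C = 0.4050 + 1.670 = 2.075 bar
Scaling to 540 °C: P = 2.075 × 813.15/691.15 = 2.441 bar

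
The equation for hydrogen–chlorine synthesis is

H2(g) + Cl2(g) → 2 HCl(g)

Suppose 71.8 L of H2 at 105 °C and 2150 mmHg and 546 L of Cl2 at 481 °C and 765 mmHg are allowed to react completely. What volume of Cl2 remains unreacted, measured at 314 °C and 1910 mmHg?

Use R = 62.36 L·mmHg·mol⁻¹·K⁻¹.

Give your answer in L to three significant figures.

44.8 L

n(H2) = PV/RT = (2150 × 71.8) / (62.36 × 378.15) = 6.546 mol
n(Cl2) = PV/RT = (765 × 546) / (62.36 × 754.15) = 8.882 mol
For 6.546 mol H2, stoichiometry requires (1/1) × 6.546 = 6.546 mol Cl2; 8.882 mol is available, so H2 is limiting.
n(Cl2) consumed = (1/1) × 6.546 = 6.546 mol; remaining = 8.882 − 6.546 = 2.336 mol
V(Cl2) = nRT/P = 2.336 × 62.36 × 587.15 / 1910 = 44.78 L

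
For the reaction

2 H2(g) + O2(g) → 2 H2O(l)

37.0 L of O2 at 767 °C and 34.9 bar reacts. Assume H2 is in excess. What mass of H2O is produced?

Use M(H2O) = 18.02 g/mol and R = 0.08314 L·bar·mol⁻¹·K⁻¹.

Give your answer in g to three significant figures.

538 g

n(O2) = PV/RT = (34.9 × 37.0) / (0.08314 × 1040.15) = 14.93 mol
n(H2O) = (2/1) × 14.93 = 29.86 mol
m(H2O) = 29.86 × 18.02 = 538.1 g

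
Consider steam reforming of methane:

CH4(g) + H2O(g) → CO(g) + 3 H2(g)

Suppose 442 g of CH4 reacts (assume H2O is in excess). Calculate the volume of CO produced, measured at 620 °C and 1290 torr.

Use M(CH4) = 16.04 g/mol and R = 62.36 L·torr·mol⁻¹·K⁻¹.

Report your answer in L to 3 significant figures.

n(CH4) = 442.0 / 16.04 = 27.56 mol
n(CO) = (1/1) × 27.56 = 27.56 mol
V = nRT/P = 27.56 × 62.36 × 893.15 / 1290 = 1190 L

1190 L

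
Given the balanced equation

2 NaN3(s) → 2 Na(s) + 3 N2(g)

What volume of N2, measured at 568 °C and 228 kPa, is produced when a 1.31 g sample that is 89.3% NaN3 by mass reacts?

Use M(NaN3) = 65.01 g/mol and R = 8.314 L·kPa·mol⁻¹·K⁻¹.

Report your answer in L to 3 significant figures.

mass of NaN3 = 1.31 × 89.3/100 = 1.170 g
n(NaN3) = 1.170 / 65.01 = 0.01800 mol
n(N2) = (3/2) × 0.01800 = 0.02700 mol
V = nRT/P = 0.02700 × 8.314 × 841.15 / 228 = 0.8282 L

0.828 L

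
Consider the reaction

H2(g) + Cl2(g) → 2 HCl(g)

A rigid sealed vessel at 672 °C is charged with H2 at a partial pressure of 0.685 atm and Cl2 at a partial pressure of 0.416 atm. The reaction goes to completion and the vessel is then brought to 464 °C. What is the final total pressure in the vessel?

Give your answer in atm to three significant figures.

At constant V, partial pressures at 672 °C are proportional to moles, so apply stoichiometry directly to pressures.
P(Cl2) required for 0.685 atm of H2 = (1/1) × 0.685 = 0.6850 atm; available 0.416 atm, so Cl2 is limiting.
P(H2) remaining = 0.685 − (1/1) × 0.416 = 0.2690 atm
P(gaseous products) = (2)/1 × 0.416 = 0.8320 atm
P_total at 672 °C = 0.2690 + 0.8320 = 1.101 atm
Scaling to 464 °C: P = 1.101 × 737.15/945.15 = 0.8587 atm

0.859 atm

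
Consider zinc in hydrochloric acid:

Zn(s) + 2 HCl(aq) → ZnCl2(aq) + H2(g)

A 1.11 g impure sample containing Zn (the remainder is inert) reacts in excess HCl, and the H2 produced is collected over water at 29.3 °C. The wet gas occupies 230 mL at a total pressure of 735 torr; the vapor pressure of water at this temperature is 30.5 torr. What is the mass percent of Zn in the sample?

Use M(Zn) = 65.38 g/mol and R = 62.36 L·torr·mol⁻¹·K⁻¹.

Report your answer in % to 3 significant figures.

50.6 %

P(H2) = 735 − 30.5 = 704.5 torr
n(H2) = PV/RT = (704.5 × 0.2300) / (62.36 × 302.45) = 0.008591 mol
n(Zn) = (1/1) × 0.008591 = 0.008591 mol
m(Zn) = 0.008591 × 65.38 = 0.5617 g
%Zn = 0.5617 / 1.11 × 100 = 50.60%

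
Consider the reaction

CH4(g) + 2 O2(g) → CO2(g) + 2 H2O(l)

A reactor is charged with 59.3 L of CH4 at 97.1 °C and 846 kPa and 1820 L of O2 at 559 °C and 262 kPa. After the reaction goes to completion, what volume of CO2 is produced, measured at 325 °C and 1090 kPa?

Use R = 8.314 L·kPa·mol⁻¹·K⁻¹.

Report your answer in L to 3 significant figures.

n(CH4) = PV/RT = (846 × 59.3) / (8.314 × 370.25) = 16.30 mol
n(O2) = PV/RT = (262 × 1820) / (8.314 × 832.15) = 68.92 mol
For 16.30 mol CH4, stoichiometry requires (2/1) × 16.30 = 32.60 mol O2; 68.92 mol is available, so CH4 is limiting.
n(CO2) = (1/1) × 16.30 = 16.30 mol
V(CO2) = nRT/P = 16.30 × 8.314 × 598.15 / 1090 = 74.37 L

74.4 L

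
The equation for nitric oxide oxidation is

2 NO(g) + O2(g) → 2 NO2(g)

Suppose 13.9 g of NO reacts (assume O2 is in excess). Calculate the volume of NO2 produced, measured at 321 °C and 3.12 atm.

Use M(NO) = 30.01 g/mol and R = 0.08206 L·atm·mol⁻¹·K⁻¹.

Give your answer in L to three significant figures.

n(NO) = 13.90 / 30.01 = 0.4632 mol
n(NO2) = (2/2) × 0.4632 = 0.4632 mol
V = nRT/P = 0.4632 × 0.08206 × 594.15 / 3.12 = 7.238 L

7.24 L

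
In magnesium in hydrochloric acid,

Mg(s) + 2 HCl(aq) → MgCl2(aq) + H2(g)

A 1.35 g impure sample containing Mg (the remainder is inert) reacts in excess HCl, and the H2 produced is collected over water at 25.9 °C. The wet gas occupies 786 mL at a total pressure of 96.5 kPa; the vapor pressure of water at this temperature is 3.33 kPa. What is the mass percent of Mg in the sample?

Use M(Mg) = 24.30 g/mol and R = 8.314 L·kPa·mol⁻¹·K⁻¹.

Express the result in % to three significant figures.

53.0 %

P(H2) = 96.5 − 3.33 = 93.17 kPa
n(H2) = PV/RT = (93.17 × 0.7860) / (8.314 × 299.05) = 0.02945 mol
n(Mg) = (1/1) × 0.02945 = 0.02945 mol
m(Mg) = 0.02945 × 24.30 = 0.7156 g
%Mg = 0.7156 / 1.35 × 100 = 53.01%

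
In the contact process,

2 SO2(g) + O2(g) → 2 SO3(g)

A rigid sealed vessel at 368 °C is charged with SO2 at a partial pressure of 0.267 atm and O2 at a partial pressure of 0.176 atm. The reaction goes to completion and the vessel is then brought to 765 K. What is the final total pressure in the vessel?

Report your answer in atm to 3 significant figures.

With V and T fixed, P_i ∝ n_i, so the mole ratios apply directly to partial pressures at 368 °C.
P(O2) required for 0.267 atm of SO2 = (1/2) × 0.267 = 0.1335 atm; available 0.176 atm, so SO2 is limiting.
P(O2) remaining = 0.176 − (1/2) × 0.267 = 0.04250 atm
P(gaseous products) = (2)/2 × 0.267 = 0.2670 atm
P_total at 368 °C = 0.04250 + 0.2670 = 0.3095 atm
Scaling to 765 K: P = 0.3095 × 765/641.15 = 0.3693 atm

0.369 atm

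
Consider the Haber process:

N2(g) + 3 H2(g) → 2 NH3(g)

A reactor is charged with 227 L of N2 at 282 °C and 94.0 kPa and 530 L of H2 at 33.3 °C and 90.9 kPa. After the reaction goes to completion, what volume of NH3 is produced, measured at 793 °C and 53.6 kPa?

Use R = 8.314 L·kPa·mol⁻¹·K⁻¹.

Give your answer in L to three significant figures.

n(N2) = PV/RT = (94.0 × 227) / (8.314 × 555.15) = 4.623 mol
n(H2) = PV/RT = (90.9 × 530) / (8.314 × 306.45) = 18.91 mol
For 4.623 mol N2, stoichiometry requires (3/1) × 4.623 = 13.87 mol H2; 18.91 mol is available, so N2 is limiting.
n(NH3) = (2/1) × 4.623 = 9.246 mol
V(NH3) = nRT/P = 9.246 × 8.314 × 1066.15 / 53.6 = 1529 L

1530 L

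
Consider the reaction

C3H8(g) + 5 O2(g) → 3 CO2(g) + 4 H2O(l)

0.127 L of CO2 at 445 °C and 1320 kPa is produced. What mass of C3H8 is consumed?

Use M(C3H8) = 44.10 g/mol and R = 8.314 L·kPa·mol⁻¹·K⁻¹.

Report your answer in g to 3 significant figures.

0.413 g

n(CO2) = PV/RT = (1320 × 0.127) / (8.314 × 718.15) = 0.02808 mol
n(C3H8) = (1/3) × 0.02808 = 0.009360 mol
m(C3H8) = 0.009360 × 44.10 = 0.4128 g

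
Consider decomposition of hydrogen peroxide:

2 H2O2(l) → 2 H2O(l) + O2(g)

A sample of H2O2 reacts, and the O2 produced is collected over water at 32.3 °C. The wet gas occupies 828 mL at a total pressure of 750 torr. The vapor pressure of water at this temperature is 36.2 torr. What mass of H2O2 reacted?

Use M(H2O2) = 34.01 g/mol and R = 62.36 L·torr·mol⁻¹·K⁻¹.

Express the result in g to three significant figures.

P(O2) = 750 − 36.2 = 713.8 torr
n(O2) = PV/RT = (713.8 × 0.8280) / (62.36 × 305.45) = 0.03103 mol
n(H2O2) = (2/1) × 0.03103 = 0.06206 mol
m(H2O2) = 0.06206 × 34.01 = 2.111 g

2.11 g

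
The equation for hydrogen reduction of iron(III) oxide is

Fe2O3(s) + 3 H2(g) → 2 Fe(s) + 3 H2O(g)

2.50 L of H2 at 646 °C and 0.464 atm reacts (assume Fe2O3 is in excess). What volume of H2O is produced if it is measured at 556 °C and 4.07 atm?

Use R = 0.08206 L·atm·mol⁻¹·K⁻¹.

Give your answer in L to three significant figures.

n(H2) = PV/RT = (0.464 × 2.50) / (0.08206 × 919.15) = 0.01538 mol
n(H2O) = (3/3) × 0.01538 = 0.01538 mol
V = nRT/P = 0.01538 × 0.08206 × 829.15 / 4.07 = 0.2571 L

0.257 L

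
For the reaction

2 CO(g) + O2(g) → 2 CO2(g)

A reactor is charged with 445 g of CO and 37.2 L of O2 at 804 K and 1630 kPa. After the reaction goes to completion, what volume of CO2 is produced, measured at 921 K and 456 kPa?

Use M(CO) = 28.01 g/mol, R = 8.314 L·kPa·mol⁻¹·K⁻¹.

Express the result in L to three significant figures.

267 L

n(CO) = 445 / 28.01 = 15.89 mol
n(O2) = PV/RT = (1630 × 37.2) / (8.314 × 804) = 9.071 mol
For 15.89 mol CO, stoichiometry requires (1/2) × 15.89 = 7.945 mol O2; 9.071 mol is available, so CO is limiting.
n(CO2) = (2/2) × 15.89 = 15.89 mol
V(CO2) = nRT/P = 15.89 × 8.314 × 921 / 456 = 266.8 L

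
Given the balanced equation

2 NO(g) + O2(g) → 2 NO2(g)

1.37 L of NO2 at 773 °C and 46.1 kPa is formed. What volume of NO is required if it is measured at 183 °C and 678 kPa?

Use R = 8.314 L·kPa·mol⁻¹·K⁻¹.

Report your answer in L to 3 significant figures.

0.0406 L

n(NO2) = PV/RT = (46.1 × 1.37) / (8.314 × 1046.15) = 0.007261 mol
n(NO) = (2/2) × 0.007261 = 0.007261 mol
V = nRT/P = 0.007261 × 8.314 × 456.15 / 678 = 0.04061 L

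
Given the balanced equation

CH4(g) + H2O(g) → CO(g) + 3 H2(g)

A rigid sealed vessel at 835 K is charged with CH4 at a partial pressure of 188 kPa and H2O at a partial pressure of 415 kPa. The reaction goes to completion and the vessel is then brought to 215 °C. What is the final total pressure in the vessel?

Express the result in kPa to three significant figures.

572 kPa

At constant V, partial pressures at 835 K are proportional to moles, so apply stoichiometry directly to pressures.
P(H2O) required for 188 kPa of CH4 = (1/1) × 188 = 188.0 kPa; available 415 kPa, so CH4 is limiting.
P(H2O) remaining = 415 − (1/1) × 188 = 227.0 kPa
P(gaseous products) = (1+3)/1 × 188 = 752.0 kPa
P_total at 835 K = 227.0 + 752.0 = 979.0 kPa
Scaling to 215 °C: P = 979.0 × 488.15/835 = 572.3 kPa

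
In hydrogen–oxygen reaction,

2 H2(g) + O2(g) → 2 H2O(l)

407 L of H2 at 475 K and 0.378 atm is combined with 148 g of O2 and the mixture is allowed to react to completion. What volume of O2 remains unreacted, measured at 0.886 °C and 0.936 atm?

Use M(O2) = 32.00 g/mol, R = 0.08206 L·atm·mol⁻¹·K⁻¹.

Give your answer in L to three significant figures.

63.7 L

n(H2) = PV/RT = (0.378 × 407) / (0.08206 × 475) = 3.947 mol
n(O2) = 148 / 32.00 = 4.625 mol
For 3.947 mol H2, stoichiometry requires (1/2) × 3.947 = 1.974 mol O2; 4.625 mol is available, so H2 is limiting.
n(O2) consumed = (1/2) × 3.947 = 1.974 mol; remaining = 4.625 − 1.974 = 2.651 mol
V(O2) = nRT/P = 2.651 × 0.08206 × 274.036 / 0.936 = 63.69 L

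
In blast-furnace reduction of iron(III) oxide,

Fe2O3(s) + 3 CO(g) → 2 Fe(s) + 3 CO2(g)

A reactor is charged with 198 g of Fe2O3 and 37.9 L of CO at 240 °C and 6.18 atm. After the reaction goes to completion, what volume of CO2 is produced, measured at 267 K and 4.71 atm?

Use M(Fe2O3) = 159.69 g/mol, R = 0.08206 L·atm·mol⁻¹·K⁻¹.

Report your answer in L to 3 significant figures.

n(Fe2O3) = 198 / 159.69 = 1.240 mol
n(CO) = PV/RT = (6.18 × 37.9) / (0.08206 × 513.15) = 5.562 mol
For 1.240 mol Fe2O3, stoichiometry requires (3/1) × 1.240 = 3.720 mol CO; 5.562 mol is available, so Fe2O3 is limiting.
n(CO2) = (3/1) × 1.240 = 3.720 mol
V(CO2) = nRT/P = 3.720 × 0.08206 × 267 / 4.71 = 17.30 L

17.3 L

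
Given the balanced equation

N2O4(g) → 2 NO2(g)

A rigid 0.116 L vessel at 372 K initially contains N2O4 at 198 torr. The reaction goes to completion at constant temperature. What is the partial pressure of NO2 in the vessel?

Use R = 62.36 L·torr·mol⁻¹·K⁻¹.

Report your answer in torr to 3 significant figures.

n(N2O4)₀ = PV/RT = (198 × 0.116) / (62.36 × 372) = 0.0009901 mol
n(NO2) = (2/1) × 0.0009901 = 0.001980 mol
P(NO2) = nRT/V = 0.001980 × 62.36 × 372 / 0.116 = 396.0 torr

396 torr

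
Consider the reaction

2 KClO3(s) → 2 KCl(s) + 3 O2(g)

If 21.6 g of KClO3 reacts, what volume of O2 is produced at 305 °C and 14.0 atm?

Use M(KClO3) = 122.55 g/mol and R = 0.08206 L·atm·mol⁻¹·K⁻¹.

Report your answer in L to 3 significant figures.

n(KClO3) = 21.60 / 122.55 = 0.1763 mol
n(O2) = (3/2) × 0.1763 = 0.2645 mol
V = nRT/P = 0.2645 × 0.08206 × 578.15 / 14.0 = 0.8963 L

0.896 L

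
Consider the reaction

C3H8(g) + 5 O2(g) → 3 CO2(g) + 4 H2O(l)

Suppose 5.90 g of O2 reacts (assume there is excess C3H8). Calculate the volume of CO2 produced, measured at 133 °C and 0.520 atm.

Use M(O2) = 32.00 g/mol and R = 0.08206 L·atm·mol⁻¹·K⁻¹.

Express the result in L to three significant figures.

n(O2) = 5.900 / 32.00 = 0.1844 mol
n(CO2) = (3/5) × 0.1844 = 0.1106 mol
V = nRT/P = 0.1106 × 0.08206 × 406.15 / 0.520 = 7.089 L

7.09 L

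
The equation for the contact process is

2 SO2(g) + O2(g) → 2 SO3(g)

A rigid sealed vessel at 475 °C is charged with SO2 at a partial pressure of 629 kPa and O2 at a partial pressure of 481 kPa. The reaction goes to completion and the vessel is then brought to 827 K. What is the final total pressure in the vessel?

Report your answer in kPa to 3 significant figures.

879 kPa

With V and T fixed, P_i ∝ n_i, so the mole ratios apply directly to partial pressures at 475 °C.
P(O2) required for 629 kPa of SO2 = (1/2) × 629 = 314.5 kPa; available 481 kPa, so SO2 is limiting.
P(O2) remaining = 481 − (1/2) × 629 = 166.5 kPa
P(gaseous products) = (2)/2 × 629 = 629.0 kPa
P_total at 475 °C = 166.5 + 629.0 = 795.5 kPa
Scaling to 827 K: P = 795.5 × 827/748.15 = 879.3 kPa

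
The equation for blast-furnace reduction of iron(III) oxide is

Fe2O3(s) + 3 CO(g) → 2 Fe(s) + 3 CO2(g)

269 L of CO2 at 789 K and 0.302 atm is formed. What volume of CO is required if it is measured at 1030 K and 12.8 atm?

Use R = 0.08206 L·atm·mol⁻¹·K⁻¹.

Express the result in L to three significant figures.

8.29 L

n(CO2) = PV/RT = (0.302 × 269) / (0.08206 × 789) = 1.255 mol
n(CO) = (3/3) × 1.255 = 1.255 mol
V = nRT/P = 1.255 × 0.08206 × 1030 / 12.8 = 8.287 L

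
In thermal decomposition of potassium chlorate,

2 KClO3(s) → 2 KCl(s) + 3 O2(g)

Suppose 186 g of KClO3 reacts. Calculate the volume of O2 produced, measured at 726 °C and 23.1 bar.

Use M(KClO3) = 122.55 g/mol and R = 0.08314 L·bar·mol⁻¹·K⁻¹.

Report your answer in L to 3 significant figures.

n(KClO3) = 186.0 / 122.55 = 1.518 mol
n(O2) = (3/2) × 1.518 = 2.277 mol
V = nRT/P = 2.277 × 0.08314 × 999.15 / 23.1 = 8.188 L

8.19 L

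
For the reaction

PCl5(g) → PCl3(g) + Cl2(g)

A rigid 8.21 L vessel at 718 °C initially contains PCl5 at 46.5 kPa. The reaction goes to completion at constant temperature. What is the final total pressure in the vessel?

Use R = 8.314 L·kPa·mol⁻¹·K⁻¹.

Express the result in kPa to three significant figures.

At constant T and V, P ∝ n(gas): 1 mol gas → 2 mol gas.
P_final = (2/1) × 46.5 = 93.00 kPa

93.0 kPa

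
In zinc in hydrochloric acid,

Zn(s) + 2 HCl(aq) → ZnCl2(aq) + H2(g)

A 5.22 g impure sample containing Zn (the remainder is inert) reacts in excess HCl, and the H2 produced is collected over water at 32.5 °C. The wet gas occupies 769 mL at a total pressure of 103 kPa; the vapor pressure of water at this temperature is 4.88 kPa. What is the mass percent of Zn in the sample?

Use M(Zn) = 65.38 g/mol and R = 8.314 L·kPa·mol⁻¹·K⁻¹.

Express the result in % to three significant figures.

P(H2) = 103 − 4.88 = 98.12 kPa
n(H2) = PV/RT = (98.12 × 0.7690) / (8.314 × 305.65) = 0.02969 mol
n(Zn) = (1/1) × 0.02969 = 0.02969 mol
m(Zn) = 0.02969 × 65.38 = 1.941 g
%Zn = 1.941 / 5.22 × 100 = 37.18%

37.2 %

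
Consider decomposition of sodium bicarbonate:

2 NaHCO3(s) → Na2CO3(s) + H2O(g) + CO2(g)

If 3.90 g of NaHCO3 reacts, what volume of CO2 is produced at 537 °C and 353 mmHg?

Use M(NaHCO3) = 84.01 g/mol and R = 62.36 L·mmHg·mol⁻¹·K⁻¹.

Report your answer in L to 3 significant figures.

n(NaHCO3) = 3.900 / 84.01 = 0.04642 mol
n(CO2) = (1/2) × 0.04642 = 0.02321 mol
V = nRT/P = 0.02321 × 62.36 × 810.15 / 353 = 3.322 L

3.32 L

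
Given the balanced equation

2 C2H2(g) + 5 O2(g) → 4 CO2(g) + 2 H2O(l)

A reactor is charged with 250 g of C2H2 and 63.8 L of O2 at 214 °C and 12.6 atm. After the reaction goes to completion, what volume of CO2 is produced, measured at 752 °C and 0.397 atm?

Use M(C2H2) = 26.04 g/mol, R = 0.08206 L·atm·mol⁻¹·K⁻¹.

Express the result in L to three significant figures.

n(C2H2) = 250 / 26.04 = 9.601 mol
n(O2) = PV/RT = (12.6 × 63.8) / (0.08206 × 487.15) = 20.11 mol
For 9.601 mol C2H2, stoichiometry requires (5/2) × 9.601 = 24.00 mol O2; 20.11 mol is available, so O2 is limiting.
n(CO2) = (4/5) × 20.11 = 16.09 mol
V(CO2) = nRT/P = 16.09 × 0.08206 × 1025.15 / 0.397 = 3409 L

3410 L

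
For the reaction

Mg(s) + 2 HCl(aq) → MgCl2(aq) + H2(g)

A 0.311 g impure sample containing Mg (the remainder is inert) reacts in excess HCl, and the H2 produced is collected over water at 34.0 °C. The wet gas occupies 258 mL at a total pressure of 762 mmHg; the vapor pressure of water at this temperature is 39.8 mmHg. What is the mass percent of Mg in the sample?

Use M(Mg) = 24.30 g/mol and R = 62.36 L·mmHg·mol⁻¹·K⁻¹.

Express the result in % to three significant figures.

76.0 %

P(H2) = 762 − 39.8 = 722.2 mmHg
n(H2) = PV/RT = (722.2 × 0.2580) / (62.36 × 307.15) = 0.009728 mol
n(Mg) = (1/1) × 0.009728 = 0.009728 mol
m(Mg) = 0.009728 × 24.30 = 0.2364 g
%Mg = 0.2364 / 0.311 × 100 = 76.01%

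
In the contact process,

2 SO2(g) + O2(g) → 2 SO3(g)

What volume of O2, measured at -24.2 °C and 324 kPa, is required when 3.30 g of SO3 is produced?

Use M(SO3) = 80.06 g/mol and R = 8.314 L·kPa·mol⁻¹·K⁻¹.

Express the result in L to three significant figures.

0.132 L

n(SO3) = 3.300 / 80.06 = 0.04122 mol
n(O2) = (1/2) × 0.04122 = 0.02061 mol
V = nRT/P = 0.02061 × 8.314 × 248.95 / 324 = 0.1317 L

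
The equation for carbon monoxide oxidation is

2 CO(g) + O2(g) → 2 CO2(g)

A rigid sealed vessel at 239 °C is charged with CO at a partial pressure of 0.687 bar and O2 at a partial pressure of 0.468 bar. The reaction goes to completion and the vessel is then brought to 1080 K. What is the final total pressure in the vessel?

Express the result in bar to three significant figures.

1.71 bar

With V and T fixed, P_i ∝ n_i, so the mole ratios apply directly to partial pressures at 239 °C.
P(O2) required for 0.687 bar of CO = (1/2) × 0.687 = 0.3435 bar; available 0.468 bar, so CO is limiting.
P(O2) remaining = 0.468 − (1/2) × 0.687 = 0.1245 bar
P(gaseous products) = (2)/2 × 0.687 = 0.6870 bar
P_total at 239 °C = 0.1245 + 0.6870 = 0.8115 bar
Scaling to 1080 K: P = 0.8115 × 1080/512.15 = 1.711 bar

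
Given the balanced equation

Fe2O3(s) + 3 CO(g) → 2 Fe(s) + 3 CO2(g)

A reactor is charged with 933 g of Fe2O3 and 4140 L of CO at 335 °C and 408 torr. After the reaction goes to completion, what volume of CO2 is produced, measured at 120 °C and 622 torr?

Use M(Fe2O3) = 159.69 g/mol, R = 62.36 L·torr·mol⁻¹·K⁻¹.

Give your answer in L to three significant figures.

691 L

n(Fe2O3) = 933 / 159.69 = 5.843 mol
n(CO) = PV/RT = (408 × 4140) / (62.36 × 608.15) = 44.54 mol
For 5.843 mol Fe2O3, stoichiometry requires (3/1) × 5.843 = 17.53 mol CO; 44.54 mol is available, so Fe2O3 is limiting.
n(CO2) = (3/1) × 5.843 = 17.53 mol
V(CO2) = nRT/P = 17.53 × 62.36 × 393.15 / 622 = 691.0 L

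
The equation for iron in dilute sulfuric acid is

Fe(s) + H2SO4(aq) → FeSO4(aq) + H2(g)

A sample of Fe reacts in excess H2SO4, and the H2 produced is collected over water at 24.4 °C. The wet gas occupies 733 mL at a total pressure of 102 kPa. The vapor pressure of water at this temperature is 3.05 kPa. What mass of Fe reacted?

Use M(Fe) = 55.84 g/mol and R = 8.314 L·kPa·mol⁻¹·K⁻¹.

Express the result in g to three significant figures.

P(H2) = 102 − 3.05 = 98.95 kPa
n(H2) = PV/RT = (98.95 × 0.7330) / (8.314 × 297.55) = 0.02932 mol
n(Fe) = (1/1) × 0.02932 = 0.02932 mol
m(Fe) = 0.02932 × 55.84 = 1.637 g

1.64 g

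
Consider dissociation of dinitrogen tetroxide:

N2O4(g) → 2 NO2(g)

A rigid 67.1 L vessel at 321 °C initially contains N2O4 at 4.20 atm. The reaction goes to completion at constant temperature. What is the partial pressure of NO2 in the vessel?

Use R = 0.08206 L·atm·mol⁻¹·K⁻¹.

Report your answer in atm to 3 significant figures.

n(N2O4)₀ = PV/RT = (4.20 × 67.1) / (0.08206 × 594.15) = 5.780 mol
n(NO2) = (2/1) × 5.780 = 11.56 mol
P(NO2) = nRT/V = 11.56 × 0.08206 × 594.15 / 67.1 = 8.400 atm

8.40 atm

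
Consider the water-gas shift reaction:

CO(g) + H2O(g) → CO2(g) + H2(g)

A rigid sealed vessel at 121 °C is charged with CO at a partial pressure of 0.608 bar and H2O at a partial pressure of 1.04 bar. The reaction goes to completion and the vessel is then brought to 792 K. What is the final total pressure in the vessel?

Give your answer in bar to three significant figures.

3.31 bar

Because the vessel is rigid and T is held at 121 °C, work the stoichiometry in partial pressures (P_i = n_iRT/V).
P(H2O) required for 0.608 bar of CO = (1/1) × 0.608 = 0.6080 bar; available 1.04 bar, so CO is limiting.
P(H2O) remaining = 1.04 − (1/1) × 0.608 = 0.4320 bar
P(gaseous products) = (1+1)/1 × 0.608 = 1.216 bar
P_total at 121 °C = 0.4320 + 1.216 = 1.648 bar
Scaling to 792 K: P = 1.648 × 792/394.15 = 3.311 bar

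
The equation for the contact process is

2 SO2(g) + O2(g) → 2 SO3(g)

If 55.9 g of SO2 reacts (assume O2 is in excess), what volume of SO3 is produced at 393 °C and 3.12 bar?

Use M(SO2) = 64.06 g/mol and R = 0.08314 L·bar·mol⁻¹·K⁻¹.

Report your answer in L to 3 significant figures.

15.5 L

n(SO2) = 55.90 / 64.06 = 0.8726 mol
n(SO3) = (2/2) × 0.8726 = 0.8726 mol
V = nRT/P = 0.8726 × 0.08314 × 666.15 / 3.12 = 15.49 L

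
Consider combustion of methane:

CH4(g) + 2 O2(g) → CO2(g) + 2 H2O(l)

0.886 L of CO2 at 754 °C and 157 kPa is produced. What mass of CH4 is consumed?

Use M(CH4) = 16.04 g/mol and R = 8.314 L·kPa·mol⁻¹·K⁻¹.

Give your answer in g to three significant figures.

0.261 g

n(CO2) = PV/RT = (157 × 0.886) / (8.314 × 1027.15) = 0.01629 mol
n(CH4) = (1/1) × 0.01629 = 0.01629 mol
m(CH4) = 0.01629 × 16.04 = 0.2613 g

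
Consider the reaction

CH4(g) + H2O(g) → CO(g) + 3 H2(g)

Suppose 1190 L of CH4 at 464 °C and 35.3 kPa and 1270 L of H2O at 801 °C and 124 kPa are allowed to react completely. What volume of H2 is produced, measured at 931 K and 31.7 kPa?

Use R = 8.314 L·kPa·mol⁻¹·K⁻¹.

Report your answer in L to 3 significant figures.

5020 L

n(CH4) = PV/RT = (35.3 × 1190) / (8.314 × 737.15) = 6.854 mol
n(H2O) = PV/RT = (124 × 1270) / (8.314 × 1074.15) = 17.63 mol
For 6.854 mol CH4, stoichiometry requires (1/1) × 6.854 = 6.854 mol H2O; 17.63 mol is available, so CH4 is limiting.
n(H2) = (3/1) × 6.854 = 20.56 mol
V(H2) = nRT/P = 20.56 × 8.314 × 931 / 31.7 = 5020 L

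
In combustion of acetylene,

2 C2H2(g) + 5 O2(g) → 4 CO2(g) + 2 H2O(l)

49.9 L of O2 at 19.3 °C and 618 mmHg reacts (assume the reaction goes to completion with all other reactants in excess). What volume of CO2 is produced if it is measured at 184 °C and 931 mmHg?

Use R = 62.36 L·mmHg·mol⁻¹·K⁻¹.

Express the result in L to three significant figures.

n(O2) = PV/RT = (618 × 49.9) / (62.36 × 292.45) = 1.691 mol
n(CO2) = (4/5) × 1.691 = 1.353 mol
V = nRT/P = 1.353 × 62.36 × 457.15 / 931 = 41.43 L

41.4 L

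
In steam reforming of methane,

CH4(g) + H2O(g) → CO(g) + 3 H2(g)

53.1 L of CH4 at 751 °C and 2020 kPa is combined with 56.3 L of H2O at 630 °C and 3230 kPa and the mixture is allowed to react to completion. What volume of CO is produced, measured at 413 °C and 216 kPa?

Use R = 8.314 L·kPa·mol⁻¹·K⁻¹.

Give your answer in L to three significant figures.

333 L

n(CH4) = PV/RT = (2020 × 53.1) / (8.314 × 1024.15) = 12.60 mol
n(H2O) = PV/RT = (3230 × 56.3) / (8.314 × 903.15) = 24.22 mol
For 12.60 mol CH4, stoichiometry requires (1/1) × 12.60 = 12.60 mol H2O; 24.22 mol is available, so CH4 is limiting.
n(CO) = (1/1) × 12.60 = 12.60 mol
V(CO) = nRT/P = 12.60 × 8.314 × 686.15 / 216 = 332.8 L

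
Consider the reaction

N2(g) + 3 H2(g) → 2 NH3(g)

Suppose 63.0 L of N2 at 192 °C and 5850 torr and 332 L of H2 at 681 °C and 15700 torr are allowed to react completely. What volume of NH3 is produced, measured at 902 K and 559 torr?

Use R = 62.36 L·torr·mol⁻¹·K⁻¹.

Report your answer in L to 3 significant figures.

n(N2) = PV/RT = (5850 × 63.0) / (62.36 × 465.15) = 12.71 mol
n(H2) = PV/RT = (15700 × 332) / (62.36 × 954.15) = 87.60 mol
For 12.71 mol N2, stoichiometry requires (3/1) × 12.71 = 38.13 mol H2; 87.60 mol is available, so N2 is limiting.
n(NH3) = (2/1) × 12.71 = 25.42 mol
V(NH3) = nRT/P = 25.42 × 62.36 × 902 / 559 = 2558 L

2560 L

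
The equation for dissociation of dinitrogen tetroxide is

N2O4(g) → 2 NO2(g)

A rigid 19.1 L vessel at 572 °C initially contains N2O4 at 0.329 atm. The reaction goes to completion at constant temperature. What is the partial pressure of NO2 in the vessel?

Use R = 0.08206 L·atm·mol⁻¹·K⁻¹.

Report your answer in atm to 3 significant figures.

0.658 atm

n(N2O4)₀ = PV/RT = (0.329 × 19.1) / (0.08206 × 845.15) = 0.09061 mol
n(NO2) = (2/1) × 0.09061 = 0.1812 mol
P(NO2) = nRT/V = 0.1812 × 0.08206 × 845.15 / 19.1 = 0.6579 atm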